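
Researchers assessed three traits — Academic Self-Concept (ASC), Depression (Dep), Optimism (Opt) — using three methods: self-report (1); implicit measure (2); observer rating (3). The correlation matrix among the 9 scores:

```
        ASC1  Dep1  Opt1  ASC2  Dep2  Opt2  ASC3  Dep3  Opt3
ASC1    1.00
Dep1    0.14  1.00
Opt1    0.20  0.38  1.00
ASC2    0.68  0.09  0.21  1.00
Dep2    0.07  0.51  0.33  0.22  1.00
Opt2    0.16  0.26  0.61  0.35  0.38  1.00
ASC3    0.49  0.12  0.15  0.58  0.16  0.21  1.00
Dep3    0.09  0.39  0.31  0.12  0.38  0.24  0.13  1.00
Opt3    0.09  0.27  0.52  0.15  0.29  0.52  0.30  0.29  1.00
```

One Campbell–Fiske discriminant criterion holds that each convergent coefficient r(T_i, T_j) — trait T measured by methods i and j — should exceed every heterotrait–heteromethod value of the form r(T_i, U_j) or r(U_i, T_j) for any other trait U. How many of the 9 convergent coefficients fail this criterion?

0

Convergent coefficients and their comparison sets:
ASC (methods 1·2): 0.68 vs {0.07, 0.09, 0.16, 0.21} → pass.
ASC (methods 1·3): 0.49 vs {0.09, 0.12, 0.09, 0.15} → pass.
ASC (methods 2·3): 0.58 vs {0.12, 0.16, 0.15, 0.21} → pass.
Dep (methods 1·2): 0.51 vs {0.09, 0.07, 0.26, 0.33} → pass.
Dep (methods 1·3): 0.39 vs {0.12, 0.09, 0.27, 0.31} → pass.
Dep (methods 2·3): 0.38 vs {0.16, 0.12, 0.29, 0.24} → pass.
Opt (methods 1·2): 0.61 vs {0.21, 0.16, 0.33, 0.26} → pass.
Opt (methods 1·3): 0.52 vs {0.15, 0.09, 0.31, 0.27} → pass.
Opt (methods 2·3): 0.52 vs {0.21, 0.15, 0.24, 0.29} → pass.
0 of 9 fail.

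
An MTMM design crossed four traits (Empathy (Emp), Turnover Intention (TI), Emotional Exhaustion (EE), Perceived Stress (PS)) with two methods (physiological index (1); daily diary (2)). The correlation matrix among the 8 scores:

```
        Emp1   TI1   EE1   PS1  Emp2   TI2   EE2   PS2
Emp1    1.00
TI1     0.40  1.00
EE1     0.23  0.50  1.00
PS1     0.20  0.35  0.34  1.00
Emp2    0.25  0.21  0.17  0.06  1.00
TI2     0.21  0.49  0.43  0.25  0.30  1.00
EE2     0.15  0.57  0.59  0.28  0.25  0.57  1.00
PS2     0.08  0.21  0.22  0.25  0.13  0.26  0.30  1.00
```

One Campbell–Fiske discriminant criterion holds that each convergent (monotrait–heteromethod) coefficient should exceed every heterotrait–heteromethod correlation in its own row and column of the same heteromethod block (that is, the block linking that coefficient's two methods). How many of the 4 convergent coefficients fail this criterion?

Each convergent coefficient versus the relevant comparison correlations:
Emp (methods 1·2): 0.25 vs {0.21, 0.21, 0.15, 0.17, 0.08, 0.06} → pass.
TI (methods 1·2): 0.49 vs {0.21, 0.21, 0.57, 0.43, 0.21, 0.25} → fail.
EE (methods 1·2): 0.59 vs {0.17, 0.15, 0.43, 0.57, 0.22, 0.28} → pass.
PS (methods 1·2): 0.25 vs {0.06, 0.08, 0.25, 0.21, 0.28, 0.22} → fail.
2 of 4 fail.

2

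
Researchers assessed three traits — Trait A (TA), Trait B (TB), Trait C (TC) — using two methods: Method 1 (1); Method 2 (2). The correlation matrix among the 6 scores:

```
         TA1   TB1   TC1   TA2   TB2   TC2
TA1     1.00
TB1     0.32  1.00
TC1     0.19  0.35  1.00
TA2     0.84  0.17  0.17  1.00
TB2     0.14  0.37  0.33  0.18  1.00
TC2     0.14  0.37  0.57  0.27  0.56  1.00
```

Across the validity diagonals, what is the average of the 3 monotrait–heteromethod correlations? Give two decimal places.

0.59

Convergent values: 0.84, 0.37, 0.57; mean = 1.78/3 = 0.59.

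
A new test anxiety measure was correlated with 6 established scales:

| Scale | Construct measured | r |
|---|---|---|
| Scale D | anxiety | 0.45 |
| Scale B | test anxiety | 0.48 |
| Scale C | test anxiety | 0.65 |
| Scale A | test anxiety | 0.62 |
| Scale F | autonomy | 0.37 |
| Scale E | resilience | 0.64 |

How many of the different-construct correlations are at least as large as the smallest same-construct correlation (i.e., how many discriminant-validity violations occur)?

Convergent (same construct = test anxiety): Scale B, Scale C, Scale A.
Smallest convergent = 0.48. Discriminant values: 0.45, 0.37, 0.64; count ≥ 0.48 → 1.

1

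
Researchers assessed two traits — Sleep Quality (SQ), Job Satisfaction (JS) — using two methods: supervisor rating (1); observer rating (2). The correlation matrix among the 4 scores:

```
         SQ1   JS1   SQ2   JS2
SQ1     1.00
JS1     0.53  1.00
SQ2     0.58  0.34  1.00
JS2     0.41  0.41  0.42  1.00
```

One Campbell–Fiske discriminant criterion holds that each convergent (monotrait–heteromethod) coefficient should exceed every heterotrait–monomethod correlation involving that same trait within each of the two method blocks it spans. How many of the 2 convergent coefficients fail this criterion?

1

Convergent coefficients and their comparison sets:
SQ (methods 1·2): 0.58 vs {0.53, 0.42} → pass.
JS (methods 1·2): 0.41 vs {0.53, 0.42} → fail.
1 of 2 fail.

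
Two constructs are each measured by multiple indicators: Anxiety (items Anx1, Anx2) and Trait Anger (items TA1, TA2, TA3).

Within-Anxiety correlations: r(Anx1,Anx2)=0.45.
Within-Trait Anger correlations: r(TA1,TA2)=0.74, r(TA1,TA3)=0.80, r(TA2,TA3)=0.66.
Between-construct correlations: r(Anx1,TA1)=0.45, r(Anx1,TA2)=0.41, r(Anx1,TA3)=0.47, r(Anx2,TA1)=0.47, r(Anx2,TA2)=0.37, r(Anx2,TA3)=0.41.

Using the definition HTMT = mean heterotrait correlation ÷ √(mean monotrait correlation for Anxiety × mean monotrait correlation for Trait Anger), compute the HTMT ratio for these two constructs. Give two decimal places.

Mean between = 2.58/6 = 0.4300.
Mean within-Anx = 0.45/1 = 0.4500; mean within-TA = 2.20/3 = 0.7333.
Geometric mean = √(0.4500 × 0.7333) = 0.5744.
HTMT = 0.4300 / 0.5744 = 0.75.

0.75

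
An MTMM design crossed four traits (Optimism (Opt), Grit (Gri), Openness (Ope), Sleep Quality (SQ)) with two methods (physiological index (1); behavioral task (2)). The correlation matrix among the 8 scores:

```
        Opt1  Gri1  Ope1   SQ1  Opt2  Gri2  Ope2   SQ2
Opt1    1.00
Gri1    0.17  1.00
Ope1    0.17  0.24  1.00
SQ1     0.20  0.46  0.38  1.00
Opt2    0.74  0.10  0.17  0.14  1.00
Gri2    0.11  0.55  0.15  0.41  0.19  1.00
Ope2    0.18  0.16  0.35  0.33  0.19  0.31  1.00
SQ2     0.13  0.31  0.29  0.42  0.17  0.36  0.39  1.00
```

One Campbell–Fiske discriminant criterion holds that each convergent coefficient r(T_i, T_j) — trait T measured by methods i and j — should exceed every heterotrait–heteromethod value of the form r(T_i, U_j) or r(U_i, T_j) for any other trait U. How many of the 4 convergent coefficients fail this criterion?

Convergent coefficients and their comparison sets:
Opt (methods 1·2): 0.74 vs {0.11, 0.10, 0.18, 0.17, 0.13, 0.14} → pass.
Gri (methods 1·2): 0.55 vs {0.10, 0.11, 0.16, 0.15, 0.31, 0.41} → pass.
Ope (methods 1·2): 0.35 vs {0.17, 0.18, 0.15, 0.16, 0.29, 0.33} → pass.
SQ (methods 1·2): 0.42 vs {0.14, 0.13, 0.41, 0.31, 0.33, 0.29} → pass.
0 of 4 fail.

0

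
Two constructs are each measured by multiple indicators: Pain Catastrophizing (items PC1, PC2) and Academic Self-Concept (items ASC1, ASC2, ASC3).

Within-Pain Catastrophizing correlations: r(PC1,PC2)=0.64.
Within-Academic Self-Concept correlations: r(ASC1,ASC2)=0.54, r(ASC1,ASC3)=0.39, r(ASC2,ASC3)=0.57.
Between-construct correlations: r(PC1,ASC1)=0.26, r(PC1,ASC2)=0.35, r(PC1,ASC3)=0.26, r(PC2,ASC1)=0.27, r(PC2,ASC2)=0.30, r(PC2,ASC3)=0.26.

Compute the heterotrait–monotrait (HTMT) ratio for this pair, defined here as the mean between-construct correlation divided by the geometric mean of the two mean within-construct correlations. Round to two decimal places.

Mean heterotrait r = 1.70/6 = 0.2833.
Mean within-PC = 0.64/1 = 0.6400; mean within-ASC = 1.50/3 = 0.5000.
Geometric mean = √(0.6400 × 0.5000) = 0.5657.
HTMT = 0.2833 / 0.5657 = 0.50.

0.50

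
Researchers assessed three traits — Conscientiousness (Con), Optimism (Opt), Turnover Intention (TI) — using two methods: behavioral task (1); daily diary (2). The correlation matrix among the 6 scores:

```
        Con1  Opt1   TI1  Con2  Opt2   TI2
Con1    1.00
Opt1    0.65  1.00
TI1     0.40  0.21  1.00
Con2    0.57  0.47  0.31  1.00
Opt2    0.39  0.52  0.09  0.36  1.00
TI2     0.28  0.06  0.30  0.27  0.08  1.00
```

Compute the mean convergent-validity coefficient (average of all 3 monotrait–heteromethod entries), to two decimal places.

Convergent values: 0.57, 0.52, 0.30; mean = 1.39/3 = 0.46.

0.46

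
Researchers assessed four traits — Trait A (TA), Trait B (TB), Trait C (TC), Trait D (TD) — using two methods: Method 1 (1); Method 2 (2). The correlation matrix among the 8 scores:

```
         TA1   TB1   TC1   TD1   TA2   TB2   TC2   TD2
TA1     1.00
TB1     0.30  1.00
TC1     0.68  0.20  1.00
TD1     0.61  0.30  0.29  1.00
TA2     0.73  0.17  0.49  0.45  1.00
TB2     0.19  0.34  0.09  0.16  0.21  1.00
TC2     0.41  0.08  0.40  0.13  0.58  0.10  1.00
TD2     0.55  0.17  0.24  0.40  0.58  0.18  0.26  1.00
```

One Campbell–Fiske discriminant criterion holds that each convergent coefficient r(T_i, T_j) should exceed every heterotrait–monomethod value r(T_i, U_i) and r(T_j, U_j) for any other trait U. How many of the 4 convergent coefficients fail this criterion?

2

Checking each validity diagonal entry against its comparison values:
TA (methods 1·2): 0.73 vs {0.30, 0.21, 0.68, 0.58, 0.61, 0.58} → pass.
TB (methods 1·2): 0.34 vs {0.30, 0.21, 0.20, 0.10, 0.30, 0.18} → pass.
TC (methods 1·2): 0.40 vs {0.68, 0.58, 0.20, 0.10, 0.29, 0.26} → fail.
TD (methods 1·2): 0.40 vs {0.61, 0.58, 0.30, 0.18, 0.29, 0.26} → fail.
2 of 4 fail.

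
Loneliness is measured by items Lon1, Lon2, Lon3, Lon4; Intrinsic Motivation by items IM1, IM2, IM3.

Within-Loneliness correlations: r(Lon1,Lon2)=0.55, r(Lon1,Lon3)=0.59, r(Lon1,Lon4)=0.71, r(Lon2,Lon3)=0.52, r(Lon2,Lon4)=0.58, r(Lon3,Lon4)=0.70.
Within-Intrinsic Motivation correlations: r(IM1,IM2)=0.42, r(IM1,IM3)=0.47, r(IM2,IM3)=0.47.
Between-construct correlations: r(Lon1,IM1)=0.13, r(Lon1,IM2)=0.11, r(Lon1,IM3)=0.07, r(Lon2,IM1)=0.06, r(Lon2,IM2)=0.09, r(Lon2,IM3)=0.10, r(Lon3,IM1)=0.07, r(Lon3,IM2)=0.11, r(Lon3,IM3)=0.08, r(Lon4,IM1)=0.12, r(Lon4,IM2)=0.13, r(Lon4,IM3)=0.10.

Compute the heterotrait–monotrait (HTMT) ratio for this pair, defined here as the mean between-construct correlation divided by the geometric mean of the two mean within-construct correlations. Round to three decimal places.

0.186

Between-construct mean = 1.17/12 = 0.0975.
Mean within-Lon = 3.65/6 = 0.6083; mean within-IM = 1.36/3 = 0.4533.
Geometric mean = √(0.6083 × 0.4533) = 0.5251.
HTMT = 0.0975 / 0.5251 = 0.186.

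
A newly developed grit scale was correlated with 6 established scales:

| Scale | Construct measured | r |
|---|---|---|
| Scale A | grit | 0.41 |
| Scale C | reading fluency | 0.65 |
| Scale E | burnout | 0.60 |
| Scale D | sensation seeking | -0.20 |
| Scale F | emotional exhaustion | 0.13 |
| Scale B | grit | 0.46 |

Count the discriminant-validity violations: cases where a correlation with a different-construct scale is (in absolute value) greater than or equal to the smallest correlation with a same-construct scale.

Convergent (same construct = grit): Scale A, Scale B.
Smallest convergent = 0.41. Discriminant |r|: 0.65, 0.60, 0.20, 0.13; count ≥ 0.41 → 2.

2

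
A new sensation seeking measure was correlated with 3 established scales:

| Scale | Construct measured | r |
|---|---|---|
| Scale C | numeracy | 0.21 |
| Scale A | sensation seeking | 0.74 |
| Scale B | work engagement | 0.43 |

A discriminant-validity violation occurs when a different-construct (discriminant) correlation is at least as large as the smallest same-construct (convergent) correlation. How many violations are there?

0

Convergent (same construct = sensation seeking): Scale A.
Smallest convergent = 0.74. Discriminant values: 0.21, 0.43; count ≥ 0.74 → 0.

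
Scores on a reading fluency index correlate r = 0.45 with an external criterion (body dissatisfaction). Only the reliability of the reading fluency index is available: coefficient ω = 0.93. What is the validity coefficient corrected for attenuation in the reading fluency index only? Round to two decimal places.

0.47

Single correction: r_c = r_obs / √r_xx = 0.45 / √0.93 = 0.45 / 0.9644 ≈ 0.47.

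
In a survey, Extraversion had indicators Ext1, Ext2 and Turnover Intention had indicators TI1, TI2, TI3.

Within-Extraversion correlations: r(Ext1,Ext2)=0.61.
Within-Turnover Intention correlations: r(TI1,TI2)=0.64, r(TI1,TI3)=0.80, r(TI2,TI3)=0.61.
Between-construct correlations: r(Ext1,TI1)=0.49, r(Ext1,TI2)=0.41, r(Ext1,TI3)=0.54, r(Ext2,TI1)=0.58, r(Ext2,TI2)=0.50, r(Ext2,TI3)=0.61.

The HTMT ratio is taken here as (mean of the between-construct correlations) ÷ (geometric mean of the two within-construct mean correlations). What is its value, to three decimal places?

0.808

Mean between = 3.13/6 = 0.5217.
Mean within-Ext = 0.61/1 = 0.6100; mean within-TI = 2.05/3 = 0.6833.
Geometric mean = √(0.6100 × 0.6833) = 0.6456.
HTMT = 0.5217 / 0.6456 = 0.808.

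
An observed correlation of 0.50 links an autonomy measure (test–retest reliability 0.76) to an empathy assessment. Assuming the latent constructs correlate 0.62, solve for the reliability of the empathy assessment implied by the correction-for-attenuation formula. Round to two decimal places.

r_true = r_obs / √(r_xx · r_yy) ⇒ 0.62 = 0.50 / √(0.76 · r_yy).
√(0.76 · r_yy) = 0.50 / 0.62 = 0.8065; 0.76 · r_yy = 0.6504; r_yy = 0.6504 / 0.76 ≈ 0.86.

0.86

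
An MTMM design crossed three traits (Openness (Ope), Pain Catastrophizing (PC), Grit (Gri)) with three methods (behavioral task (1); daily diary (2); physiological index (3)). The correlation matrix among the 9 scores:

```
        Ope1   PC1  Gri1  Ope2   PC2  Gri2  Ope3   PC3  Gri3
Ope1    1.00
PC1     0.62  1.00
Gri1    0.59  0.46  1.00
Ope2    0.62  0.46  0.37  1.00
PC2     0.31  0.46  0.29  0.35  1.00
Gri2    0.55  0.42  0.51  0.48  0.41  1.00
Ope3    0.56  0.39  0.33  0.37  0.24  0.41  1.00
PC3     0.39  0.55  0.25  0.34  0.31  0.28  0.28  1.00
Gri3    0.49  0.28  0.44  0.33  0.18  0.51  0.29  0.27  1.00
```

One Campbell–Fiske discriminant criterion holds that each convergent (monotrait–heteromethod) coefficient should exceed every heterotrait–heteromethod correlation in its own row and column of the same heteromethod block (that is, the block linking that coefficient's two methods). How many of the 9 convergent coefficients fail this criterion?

Convergent coefficients and their comparison sets:
Ope (methods 1·2): 0.62 vs {0.31, 0.46, 0.55, 0.37} → pass.
Ope (methods 1·3): 0.56 vs {0.39, 0.39, 0.49, 0.33} → pass.
Ope (methods 2·3): 0.37 vs {0.34, 0.24, 0.33, 0.41} → fail.
PC (methods 1·2): 0.46 vs {0.46, 0.31, 0.42, 0.29} → fail.
PC (methods 1·3): 0.55 vs {0.39, 0.39, 0.28, 0.25} → pass.
PC (methods 2·3): 0.31 vs {0.24, 0.34, 0.18, 0.28} → fail.
Gri (methods 1·2): 0.51 vs {0.37, 0.55, 0.29, 0.42} → fail.
Gri (methods 1·3): 0.44 vs {0.33, 0.49, 0.25, 0.28} → fail.
Gri (methods 2·3): 0.51 vs {0.41, 0.33, 0.28, 0.18} → pass.
5 of 9 fail.

5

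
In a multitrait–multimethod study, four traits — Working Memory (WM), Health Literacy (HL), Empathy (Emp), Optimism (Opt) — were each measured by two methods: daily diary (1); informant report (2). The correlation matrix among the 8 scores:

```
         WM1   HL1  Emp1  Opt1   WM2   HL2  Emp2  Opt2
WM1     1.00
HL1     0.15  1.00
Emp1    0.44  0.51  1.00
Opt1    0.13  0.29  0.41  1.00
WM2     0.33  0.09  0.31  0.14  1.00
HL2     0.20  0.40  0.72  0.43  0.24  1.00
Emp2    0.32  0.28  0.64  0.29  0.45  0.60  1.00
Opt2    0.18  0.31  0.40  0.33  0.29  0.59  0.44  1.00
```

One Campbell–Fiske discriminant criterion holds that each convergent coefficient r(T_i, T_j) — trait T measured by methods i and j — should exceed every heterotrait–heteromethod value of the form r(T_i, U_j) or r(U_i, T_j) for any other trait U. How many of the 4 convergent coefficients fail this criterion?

3

Checking each validity diagonal entry against its comparison values:
WM (methods 1·2): 0.33 vs {0.20, 0.09, 0.32, 0.31, 0.18, 0.14} → pass.
HL (methods 1·2): 0.40 vs {0.09, 0.20, 0.28, 0.72, 0.31, 0.43} → fail.
Emp (methods 1·2): 0.64 vs {0.31, 0.32, 0.72, 0.28, 0.40, 0.29} → fail.
Opt (methods 1·2): 0.33 vs {0.14, 0.18, 0.43, 0.31, 0.29, 0.40} → fail.
3 of 4 fail.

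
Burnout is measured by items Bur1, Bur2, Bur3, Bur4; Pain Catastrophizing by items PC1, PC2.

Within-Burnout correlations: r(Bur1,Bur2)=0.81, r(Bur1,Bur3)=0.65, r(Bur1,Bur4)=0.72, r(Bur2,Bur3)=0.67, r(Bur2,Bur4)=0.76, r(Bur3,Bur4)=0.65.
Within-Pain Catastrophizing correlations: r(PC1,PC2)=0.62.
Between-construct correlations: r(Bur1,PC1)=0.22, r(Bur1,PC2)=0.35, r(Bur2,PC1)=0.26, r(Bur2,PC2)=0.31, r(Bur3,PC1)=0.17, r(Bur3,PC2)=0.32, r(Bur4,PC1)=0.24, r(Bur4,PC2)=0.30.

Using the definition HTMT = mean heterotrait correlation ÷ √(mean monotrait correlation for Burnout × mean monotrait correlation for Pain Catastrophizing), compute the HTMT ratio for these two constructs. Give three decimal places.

0.409

Mean heterotrait r = 2.17/8 = 0.2713.
Mean within-Bur = 4.26/6 = 0.7100; mean within-PC = 0.62/1 = 0.6200.
Geometric mean = √(0.7100 × 0.6200) = 0.6635.
HTMT = 0.2713 / 0.6635 = 0.409.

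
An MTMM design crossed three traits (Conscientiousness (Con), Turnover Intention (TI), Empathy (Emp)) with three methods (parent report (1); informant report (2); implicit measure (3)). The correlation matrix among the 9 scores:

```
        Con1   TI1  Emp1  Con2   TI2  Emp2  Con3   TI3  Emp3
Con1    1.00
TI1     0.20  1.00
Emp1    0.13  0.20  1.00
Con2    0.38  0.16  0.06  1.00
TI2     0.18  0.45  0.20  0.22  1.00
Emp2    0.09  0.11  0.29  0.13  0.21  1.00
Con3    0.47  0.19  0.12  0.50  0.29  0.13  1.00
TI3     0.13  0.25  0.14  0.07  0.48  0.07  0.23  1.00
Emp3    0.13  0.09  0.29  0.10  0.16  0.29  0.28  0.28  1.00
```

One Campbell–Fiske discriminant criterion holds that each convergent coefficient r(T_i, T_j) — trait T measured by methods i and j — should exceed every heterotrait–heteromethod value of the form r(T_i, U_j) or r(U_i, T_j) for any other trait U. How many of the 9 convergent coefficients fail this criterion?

Checking each validity diagonal entry against its comparison values:
Con (methods 1·2): 0.38 vs {0.18, 0.16, 0.09, 0.06} → pass.
Con (methods 1·3): 0.47 vs {0.13, 0.19, 0.13, 0.12} → pass.
Con (methods 2·3): 0.50 vs {0.07, 0.29, 0.10, 0.13} → pass.
TI (methods 1·2): 0.45 vs {0.16, 0.18, 0.11, 0.20} → pass.
TI (methods 1·3): 0.25 vs {0.19, 0.13, 0.09, 0.14} → pass.
TI (methods 2·3): 0.48 vs {0.29, 0.07, 0.16, 0.07} → pass.
Emp (methods 1·2): 0.29 vs {0.06, 0.09, 0.20, 0.11} → pass.
Emp (methods 1·3): 0.29 vs {0.12, 0.13, 0.14, 0.09} → pass.
Emp (methods 2·3): 0.29 vs {0.13, 0.10, 0.07, 0.16} → pass.
0 of 9 fail.

0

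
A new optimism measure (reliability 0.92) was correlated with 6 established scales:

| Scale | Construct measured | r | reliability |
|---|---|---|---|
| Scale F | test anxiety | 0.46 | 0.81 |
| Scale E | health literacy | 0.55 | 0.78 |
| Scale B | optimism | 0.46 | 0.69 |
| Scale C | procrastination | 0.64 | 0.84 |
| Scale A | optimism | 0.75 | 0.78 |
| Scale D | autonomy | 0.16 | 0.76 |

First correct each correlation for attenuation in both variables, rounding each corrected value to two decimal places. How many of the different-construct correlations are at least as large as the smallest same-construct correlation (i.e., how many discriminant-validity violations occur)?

2

Disattenuated r (r / √(r_scale · r_new)):
  Scale F (disc): 0.46 / √(0.81·0.92) = 0.53
  Scale E (disc): 0.55 / √(0.78·0.92) = 0.65
  Scale B (conv): 0.46 / √(0.69·0.92) = 0.58
  Scale C (disc): 0.64 / √(0.84·0.92) = 0.73
  Scale A (conv): 0.75 / √(0.78·0.92) = 0.89
  Scale D (disc): 0.16 / √(0.76·0.92) = 0.19
Smallest convergent = 0.58. Discriminant values: 0.53, 0.65, 0.73, 0.19; count ≥ 0.58 → 2.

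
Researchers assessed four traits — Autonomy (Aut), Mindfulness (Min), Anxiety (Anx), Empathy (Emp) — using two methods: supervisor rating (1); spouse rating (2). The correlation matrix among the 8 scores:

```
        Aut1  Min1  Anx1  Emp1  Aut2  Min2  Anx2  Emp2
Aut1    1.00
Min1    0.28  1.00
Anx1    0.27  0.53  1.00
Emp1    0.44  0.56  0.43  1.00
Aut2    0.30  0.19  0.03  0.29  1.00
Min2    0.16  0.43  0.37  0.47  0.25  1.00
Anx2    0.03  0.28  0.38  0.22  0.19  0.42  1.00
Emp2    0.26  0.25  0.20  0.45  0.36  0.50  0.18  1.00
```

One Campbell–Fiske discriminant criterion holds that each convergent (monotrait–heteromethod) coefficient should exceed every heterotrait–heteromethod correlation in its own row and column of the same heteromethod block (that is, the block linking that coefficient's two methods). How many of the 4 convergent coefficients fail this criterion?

2

Each convergent coefficient versus the relevant comparison correlations:
Aut (methods 1·2): 0.30 vs {0.16, 0.19, 0.03, 0.03, 0.26, 0.29} → pass.
Min (methods 1·2): 0.43 vs {0.19, 0.16, 0.28, 0.37, 0.25, 0.47} → fail.
Anx (methods 1·2): 0.38 vs {0.03, 0.03, 0.37, 0.28, 0.20, 0.22} → pass.
Emp (methods 1·2): 0.45 vs {0.29, 0.26, 0.47, 0.25, 0.22, 0.20} → fail.
2 of 4 fail.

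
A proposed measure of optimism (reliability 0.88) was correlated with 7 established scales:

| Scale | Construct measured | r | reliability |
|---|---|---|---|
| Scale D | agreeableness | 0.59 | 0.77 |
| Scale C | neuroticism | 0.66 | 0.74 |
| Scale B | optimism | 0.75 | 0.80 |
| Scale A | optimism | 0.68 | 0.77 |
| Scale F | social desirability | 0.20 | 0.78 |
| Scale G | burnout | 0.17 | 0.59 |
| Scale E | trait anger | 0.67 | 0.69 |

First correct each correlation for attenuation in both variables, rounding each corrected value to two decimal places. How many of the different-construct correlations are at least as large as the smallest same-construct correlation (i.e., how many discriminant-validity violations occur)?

Disattenuated r (r / √(r_scale · r_new)):
  Scale D (disc): 0.59 / √(0.77·0.88) = 0.72
  Scale C (disc): 0.66 / √(0.74·0.88) = 0.82
  Scale B (conv): 0.75 / √(0.80·0.88) = 0.89
  Scale A (conv): 0.68 / √(0.77·0.88) = 0.83
  Scale F (disc): 0.20 / √(0.78·0.88) = 0.24
  Scale G (disc): 0.17 / √(0.59·0.88) = 0.24
  Scale E (disc): 0.67 / √(0.69·0.88) = 0.86
Smallest convergent = 0.83. Discriminant values: 0.72, 0.82, 0.24, 0.24, 0.86; count ≥ 0.83 → 1.

1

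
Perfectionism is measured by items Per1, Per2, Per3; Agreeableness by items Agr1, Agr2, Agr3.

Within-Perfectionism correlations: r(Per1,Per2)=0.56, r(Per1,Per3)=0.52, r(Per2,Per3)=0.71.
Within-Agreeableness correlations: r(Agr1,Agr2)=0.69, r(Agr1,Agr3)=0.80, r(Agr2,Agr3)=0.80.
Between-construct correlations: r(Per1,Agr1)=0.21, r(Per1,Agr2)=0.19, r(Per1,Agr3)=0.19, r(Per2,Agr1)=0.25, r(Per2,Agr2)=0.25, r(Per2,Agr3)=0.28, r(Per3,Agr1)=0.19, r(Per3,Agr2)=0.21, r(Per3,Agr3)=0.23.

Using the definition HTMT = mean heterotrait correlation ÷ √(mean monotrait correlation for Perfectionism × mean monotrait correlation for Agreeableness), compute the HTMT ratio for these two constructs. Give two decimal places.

Between-construct mean = 2.00/9 = 0.2222.
Mean within-Per = 1.79/3 = 0.5967; mean within-Agr = 2.29/3 = 0.7633.
Geometric mean = √(0.5967 × 0.7633) = 0.6749.
HTMT = 0.2222 / 0.6749 = 0.33.

0.33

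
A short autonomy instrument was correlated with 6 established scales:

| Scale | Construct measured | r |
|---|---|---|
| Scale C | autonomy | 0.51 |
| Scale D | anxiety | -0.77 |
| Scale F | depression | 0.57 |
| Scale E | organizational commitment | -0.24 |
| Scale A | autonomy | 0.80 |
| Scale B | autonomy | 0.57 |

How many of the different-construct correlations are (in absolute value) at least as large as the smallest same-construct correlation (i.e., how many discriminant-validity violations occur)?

2

Convergent (same construct = autonomy): Scale C, Scale A, Scale B.
Smallest convergent = 0.51. Discriminant |r|: 0.77, 0.57, 0.24; count ≥ 0.51 → 2.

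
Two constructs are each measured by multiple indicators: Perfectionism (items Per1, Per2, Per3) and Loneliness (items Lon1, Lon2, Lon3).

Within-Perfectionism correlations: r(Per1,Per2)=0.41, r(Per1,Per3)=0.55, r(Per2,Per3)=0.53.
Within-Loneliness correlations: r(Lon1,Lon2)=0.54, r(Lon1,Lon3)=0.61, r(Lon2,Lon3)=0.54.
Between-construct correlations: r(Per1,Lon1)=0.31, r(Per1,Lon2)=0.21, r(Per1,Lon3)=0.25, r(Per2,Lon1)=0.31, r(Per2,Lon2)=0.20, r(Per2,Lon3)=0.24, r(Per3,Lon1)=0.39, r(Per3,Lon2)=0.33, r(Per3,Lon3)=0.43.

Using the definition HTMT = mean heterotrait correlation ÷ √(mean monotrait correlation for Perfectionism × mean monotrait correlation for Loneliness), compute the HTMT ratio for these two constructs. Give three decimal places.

Mean heterotrait r = 2.67/9 = 0.2967.
Mean within-Per = 1.49/3 = 0.4967; mean within-Lon = 1.69/3 = 0.5633.
Geometric mean = √(0.4967 × 0.5633) = 0.5290.
HTMT = 0.2967 / 0.5290 = 0.561.

0.561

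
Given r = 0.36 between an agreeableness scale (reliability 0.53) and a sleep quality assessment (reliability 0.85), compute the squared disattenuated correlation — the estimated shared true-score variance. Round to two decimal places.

0.29

Disattenuated r = 0.36 / √(0.53 × 0.85) = 0.36 / 0.6712 = 0.5364.
Shared true-score variance = 0.5364² = 0.2877 ≈ 0.29.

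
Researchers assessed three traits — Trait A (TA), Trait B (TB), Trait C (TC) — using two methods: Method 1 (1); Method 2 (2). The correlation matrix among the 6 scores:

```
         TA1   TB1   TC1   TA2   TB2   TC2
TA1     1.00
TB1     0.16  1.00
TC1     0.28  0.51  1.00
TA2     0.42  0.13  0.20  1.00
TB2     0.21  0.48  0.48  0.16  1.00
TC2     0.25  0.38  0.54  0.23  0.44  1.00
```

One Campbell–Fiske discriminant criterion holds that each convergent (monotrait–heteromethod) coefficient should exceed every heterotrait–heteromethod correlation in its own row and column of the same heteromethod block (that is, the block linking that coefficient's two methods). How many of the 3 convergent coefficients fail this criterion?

Checking each validity diagonal entry against its comparison values:
TA (methods 1·2): 0.42 vs {0.21, 0.13, 0.25, 0.20} → pass.
TB (methods 1·2): 0.48 vs {0.13, 0.21, 0.38, 0.48} → fail.
TC (methods 1·2): 0.54 vs {0.20, 0.25, 0.48, 0.38} → pass.
1 of 3 fail.

1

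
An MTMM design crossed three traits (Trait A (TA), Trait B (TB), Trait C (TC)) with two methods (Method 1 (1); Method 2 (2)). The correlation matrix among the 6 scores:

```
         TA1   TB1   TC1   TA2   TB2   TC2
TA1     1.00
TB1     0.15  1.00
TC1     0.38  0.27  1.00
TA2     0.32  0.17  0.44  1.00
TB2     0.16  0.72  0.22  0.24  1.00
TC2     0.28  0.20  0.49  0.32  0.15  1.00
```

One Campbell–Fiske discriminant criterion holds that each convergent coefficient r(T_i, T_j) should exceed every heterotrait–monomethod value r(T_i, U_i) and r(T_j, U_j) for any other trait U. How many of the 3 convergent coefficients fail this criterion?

Checking each validity diagonal entry against its comparison values:
TA (methods 1·2): 0.32 vs {0.15, 0.24, 0.38, 0.32} → fail.
TB (methods 1·2): 0.72 vs {0.15, 0.24, 0.27, 0.15} → pass.
TC (methods 1·2): 0.49 vs {0.38, 0.32, 0.27, 0.15} → pass.
1 of 3 fail.

1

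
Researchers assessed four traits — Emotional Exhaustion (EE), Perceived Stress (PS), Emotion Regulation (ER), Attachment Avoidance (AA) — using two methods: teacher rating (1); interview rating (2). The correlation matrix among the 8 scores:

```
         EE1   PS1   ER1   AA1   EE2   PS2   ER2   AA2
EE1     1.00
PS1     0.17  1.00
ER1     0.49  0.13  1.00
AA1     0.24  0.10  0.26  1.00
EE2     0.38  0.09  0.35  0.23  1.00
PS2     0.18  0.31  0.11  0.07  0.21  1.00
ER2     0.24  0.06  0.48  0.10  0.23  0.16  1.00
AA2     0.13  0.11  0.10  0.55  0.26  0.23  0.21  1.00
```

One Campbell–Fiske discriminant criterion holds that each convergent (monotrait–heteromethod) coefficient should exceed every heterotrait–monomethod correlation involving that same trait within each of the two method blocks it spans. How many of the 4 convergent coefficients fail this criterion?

Checking each validity diagonal entry against its comparison values:
EE (methods 1·2): 0.38 vs {0.17, 0.21, 0.49, 0.23, 0.24, 0.26} → fail.
PS (methods 1·2): 0.31 vs {0.17, 0.21, 0.13, 0.16, 0.10, 0.23} → pass.
ER (methods 1·2): 0.48 vs {0.49, 0.23, 0.13, 0.16, 0.26, 0.21} → fail.
AA (methods 1·2): 0.55 vs {0.24, 0.26, 0.10, 0.23, 0.26, 0.21} → pass.
2 of 4 fail.

2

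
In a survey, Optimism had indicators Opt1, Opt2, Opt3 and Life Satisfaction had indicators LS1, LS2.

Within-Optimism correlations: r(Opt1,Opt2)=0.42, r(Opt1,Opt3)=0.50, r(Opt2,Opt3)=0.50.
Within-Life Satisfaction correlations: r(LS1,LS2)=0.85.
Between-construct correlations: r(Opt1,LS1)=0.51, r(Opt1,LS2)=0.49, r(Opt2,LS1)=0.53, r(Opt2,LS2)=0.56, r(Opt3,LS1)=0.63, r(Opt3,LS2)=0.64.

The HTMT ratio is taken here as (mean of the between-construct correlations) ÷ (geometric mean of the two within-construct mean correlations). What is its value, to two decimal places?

0.88

Mean between = 3.36/6 = 0.5600.
Mean within-Opt = 1.42/3 = 0.4733; mean within-LS = 0.85/1 = 0.8500.
Geometric mean = √(0.4733 × 0.8500) = 0.6343.
HTMT = 0.5600 / 0.6343 = 0.88.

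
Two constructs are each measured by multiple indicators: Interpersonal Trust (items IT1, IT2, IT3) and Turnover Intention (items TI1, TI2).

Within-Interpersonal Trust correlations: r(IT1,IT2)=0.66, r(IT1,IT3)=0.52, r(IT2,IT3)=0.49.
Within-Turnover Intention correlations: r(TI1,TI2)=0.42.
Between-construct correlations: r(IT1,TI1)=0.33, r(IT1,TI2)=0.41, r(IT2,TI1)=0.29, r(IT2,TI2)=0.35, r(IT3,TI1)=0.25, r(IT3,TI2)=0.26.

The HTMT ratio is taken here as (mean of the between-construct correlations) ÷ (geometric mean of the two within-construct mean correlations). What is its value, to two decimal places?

0.65

Between-construct mean = 1.89/6 = 0.3150.
Mean within-IT = 1.67/3 = 0.5567; mean within-TI = 0.42/1 = 0.4200.
Geometric mean = √(0.5567 × 0.4200) = 0.4835.
HTMT = 0.3150 / 0.4835 = 0.65.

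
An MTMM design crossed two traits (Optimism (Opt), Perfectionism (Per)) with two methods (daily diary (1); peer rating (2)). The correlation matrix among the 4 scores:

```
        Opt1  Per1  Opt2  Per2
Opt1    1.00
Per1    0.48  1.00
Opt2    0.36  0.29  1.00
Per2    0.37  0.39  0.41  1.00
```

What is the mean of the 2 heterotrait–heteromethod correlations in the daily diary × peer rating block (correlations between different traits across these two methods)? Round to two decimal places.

HTHM values (method 1 × method 2): 0.37, 0.29; mean = 0.66/2 = 0.33.

0.33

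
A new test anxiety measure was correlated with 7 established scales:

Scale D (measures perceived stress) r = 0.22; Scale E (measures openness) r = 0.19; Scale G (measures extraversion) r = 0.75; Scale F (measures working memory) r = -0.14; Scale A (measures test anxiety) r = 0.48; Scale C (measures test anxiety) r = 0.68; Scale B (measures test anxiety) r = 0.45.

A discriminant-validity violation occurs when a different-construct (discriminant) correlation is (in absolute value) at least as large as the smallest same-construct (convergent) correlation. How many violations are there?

1

Convergent (same construct = test anxiety): Scale A, Scale C, Scale B.
Smallest convergent = 0.45. Discriminant |r|: 0.22, 0.19, 0.75, 0.14; count ≥ 0.45 → 1.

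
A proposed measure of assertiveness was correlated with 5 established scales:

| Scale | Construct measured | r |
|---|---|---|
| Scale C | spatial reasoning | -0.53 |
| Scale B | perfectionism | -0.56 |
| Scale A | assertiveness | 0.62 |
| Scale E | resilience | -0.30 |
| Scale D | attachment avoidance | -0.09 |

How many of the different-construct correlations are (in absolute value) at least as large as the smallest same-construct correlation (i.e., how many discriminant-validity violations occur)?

0

Convergent (same construct = assertiveness): Scale A.
Smallest convergent = 0.62. Discriminant |r|: 0.53, 0.56, 0.30, 0.09; count ≥ 0.62 → 0.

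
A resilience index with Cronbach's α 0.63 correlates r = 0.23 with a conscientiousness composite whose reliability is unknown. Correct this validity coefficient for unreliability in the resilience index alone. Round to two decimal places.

Single correction: r_c = r_obs / √r_xx = 0.23 / √0.63 = 0.23 / 0.7937 ≈ 0.29.

0.29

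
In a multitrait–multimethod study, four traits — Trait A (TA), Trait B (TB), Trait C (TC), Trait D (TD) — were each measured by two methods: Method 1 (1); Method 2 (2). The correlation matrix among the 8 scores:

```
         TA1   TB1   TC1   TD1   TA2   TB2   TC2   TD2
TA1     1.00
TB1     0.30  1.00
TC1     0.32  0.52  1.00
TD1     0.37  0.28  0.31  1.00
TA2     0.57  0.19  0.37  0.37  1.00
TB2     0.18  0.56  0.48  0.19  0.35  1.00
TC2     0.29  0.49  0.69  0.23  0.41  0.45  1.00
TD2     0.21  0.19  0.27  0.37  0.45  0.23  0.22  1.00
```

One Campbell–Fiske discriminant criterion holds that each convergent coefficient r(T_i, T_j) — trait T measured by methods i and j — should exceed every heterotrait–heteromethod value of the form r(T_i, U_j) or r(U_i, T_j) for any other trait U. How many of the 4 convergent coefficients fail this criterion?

Each convergent coefficient versus the relevant comparison correlations:
TA (methods 1·2): 0.57 vs {0.18, 0.19, 0.29, 0.37, 0.21, 0.37} → pass.
TB (methods 1·2): 0.56 vs {0.19, 0.18, 0.49, 0.48, 0.19, 0.19} → pass.
TC (methods 1·2): 0.69 vs {0.37, 0.29, 0.48, 0.49, 0.27, 0.23} → pass.
TD (methods 1·2): 0.37 vs {0.37, 0.21, 0.19, 0.19, 0.23, 0.27} → fail.
1 of 4 fail.

1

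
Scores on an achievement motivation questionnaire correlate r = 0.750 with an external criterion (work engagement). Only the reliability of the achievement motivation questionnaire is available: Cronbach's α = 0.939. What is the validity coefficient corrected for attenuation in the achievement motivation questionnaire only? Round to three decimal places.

Single correction: r_c = r_obs / √r_xx = 0.750 / √0.939 = 0.750 / 0.9690 ≈ 0.774.

0.774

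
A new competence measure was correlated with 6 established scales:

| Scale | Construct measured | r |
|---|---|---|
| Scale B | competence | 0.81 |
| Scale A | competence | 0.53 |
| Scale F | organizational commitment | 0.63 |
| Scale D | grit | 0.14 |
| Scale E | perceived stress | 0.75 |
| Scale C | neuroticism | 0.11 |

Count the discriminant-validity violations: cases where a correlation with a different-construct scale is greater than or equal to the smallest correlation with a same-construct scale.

2

Convergent (same construct = competence): Scale B, Scale A.
Smallest convergent = 0.53. Discriminant values: 0.63, 0.14, 0.75, 0.11; count ≥ 0.53 → 2.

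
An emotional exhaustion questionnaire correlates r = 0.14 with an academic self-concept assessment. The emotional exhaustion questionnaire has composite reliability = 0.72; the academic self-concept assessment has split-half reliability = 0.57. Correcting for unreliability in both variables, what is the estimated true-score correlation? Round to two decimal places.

0.22

r_true = r_obs / √(r_xx · r_yy) = 0.14 / √(0.72 × 0.57) = 0.14 / √0.4104 = 0.14 / 0.6406 ≈ 0.22.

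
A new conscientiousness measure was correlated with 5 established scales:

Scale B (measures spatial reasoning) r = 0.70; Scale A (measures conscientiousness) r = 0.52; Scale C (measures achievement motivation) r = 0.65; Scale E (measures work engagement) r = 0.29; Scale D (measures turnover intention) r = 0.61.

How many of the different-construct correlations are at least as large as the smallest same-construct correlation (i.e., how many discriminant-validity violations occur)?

Convergent (same construct = conscientiousness): Scale A.
Smallest convergent = 0.52. Discriminant values: 0.70, 0.65, 0.29, 0.61; count ≥ 0.52 → 3.

3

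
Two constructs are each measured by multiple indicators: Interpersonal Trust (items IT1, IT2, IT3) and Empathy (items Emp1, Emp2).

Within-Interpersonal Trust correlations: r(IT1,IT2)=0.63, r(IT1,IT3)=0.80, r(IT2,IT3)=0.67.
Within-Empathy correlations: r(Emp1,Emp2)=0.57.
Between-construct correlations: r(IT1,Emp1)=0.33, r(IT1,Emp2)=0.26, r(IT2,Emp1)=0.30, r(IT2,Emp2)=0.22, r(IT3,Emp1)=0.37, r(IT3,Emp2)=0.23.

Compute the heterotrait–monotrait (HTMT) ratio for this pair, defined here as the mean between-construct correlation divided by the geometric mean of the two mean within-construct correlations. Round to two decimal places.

Between-construct mean = 1.71/6 = 0.2850.
Mean within-IT = 2.10/3 = 0.7000; mean within-Emp = 0.57/1 = 0.5700.
Geometric mean = √(0.7000 × 0.5700) = 0.6317.
HTMT = 0.2850 / 0.6317 = 0.45.

0.45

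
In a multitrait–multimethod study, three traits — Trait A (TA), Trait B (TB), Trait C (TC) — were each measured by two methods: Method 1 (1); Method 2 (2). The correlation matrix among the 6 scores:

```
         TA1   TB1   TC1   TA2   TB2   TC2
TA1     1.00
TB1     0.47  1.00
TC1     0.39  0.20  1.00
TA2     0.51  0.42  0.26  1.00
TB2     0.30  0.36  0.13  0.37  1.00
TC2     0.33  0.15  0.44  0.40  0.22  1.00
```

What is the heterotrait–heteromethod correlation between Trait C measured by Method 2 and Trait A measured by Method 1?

Different traits and methods: r(TC2, TA1) = 0.33.

0.33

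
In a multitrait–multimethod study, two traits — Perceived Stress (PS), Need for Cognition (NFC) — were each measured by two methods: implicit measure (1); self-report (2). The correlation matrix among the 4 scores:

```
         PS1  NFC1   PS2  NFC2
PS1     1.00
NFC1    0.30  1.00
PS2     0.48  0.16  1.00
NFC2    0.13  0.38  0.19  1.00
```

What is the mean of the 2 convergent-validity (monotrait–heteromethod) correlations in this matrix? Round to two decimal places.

Convergent values: 0.48, 0.38; mean = 0.86/2 = 0.43.

0.43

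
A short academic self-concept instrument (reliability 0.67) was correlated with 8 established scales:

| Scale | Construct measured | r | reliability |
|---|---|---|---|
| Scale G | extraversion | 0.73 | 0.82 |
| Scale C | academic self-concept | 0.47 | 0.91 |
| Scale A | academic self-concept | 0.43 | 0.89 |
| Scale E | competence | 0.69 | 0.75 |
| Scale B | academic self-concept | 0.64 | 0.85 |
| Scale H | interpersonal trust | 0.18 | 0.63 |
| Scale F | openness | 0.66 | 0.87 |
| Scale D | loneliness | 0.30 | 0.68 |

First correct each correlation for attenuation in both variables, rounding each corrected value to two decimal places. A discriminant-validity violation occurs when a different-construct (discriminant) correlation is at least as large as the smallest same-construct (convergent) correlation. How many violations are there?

Disattenuated r (r / √(r_scale · r_new)):
  Scale G (disc): 0.73 / √(0.82·0.67) = 0.98
  Scale C (conv): 0.47 / √(0.91·0.67) = 0.60
  Scale A (conv): 0.43 / √(0.89·0.67) = 0.56
  Scale E (disc): 0.69 / √(0.75·0.67) = 0.97
  Scale B (conv): 0.64 / √(0.85·0.67) = 0.85
  Scale H (disc): 0.18 / √(0.63·0.67) = 0.28
  Scale F (disc): 0.66 / √(0.87·0.67) = 0.86
  Scale D (disc): 0.30 / √(0.68·0.67) = 0.44
Smallest convergent = 0.56. Discriminant values: 0.98, 0.97, 0.28, 0.86, 0.44; count ≥ 0.56 → 3.

3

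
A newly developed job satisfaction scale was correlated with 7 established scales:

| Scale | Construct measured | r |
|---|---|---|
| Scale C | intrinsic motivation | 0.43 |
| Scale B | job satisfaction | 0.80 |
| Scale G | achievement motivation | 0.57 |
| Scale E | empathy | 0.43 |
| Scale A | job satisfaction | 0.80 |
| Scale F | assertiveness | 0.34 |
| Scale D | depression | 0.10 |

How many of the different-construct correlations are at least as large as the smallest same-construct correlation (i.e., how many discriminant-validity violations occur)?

0

Convergent (same construct = job satisfaction): Scale B, Scale A.
Smallest convergent = 0.80. Discriminant values: 0.43, 0.57, 0.43, 0.34, 0.10; count ≥ 0.80 → 0.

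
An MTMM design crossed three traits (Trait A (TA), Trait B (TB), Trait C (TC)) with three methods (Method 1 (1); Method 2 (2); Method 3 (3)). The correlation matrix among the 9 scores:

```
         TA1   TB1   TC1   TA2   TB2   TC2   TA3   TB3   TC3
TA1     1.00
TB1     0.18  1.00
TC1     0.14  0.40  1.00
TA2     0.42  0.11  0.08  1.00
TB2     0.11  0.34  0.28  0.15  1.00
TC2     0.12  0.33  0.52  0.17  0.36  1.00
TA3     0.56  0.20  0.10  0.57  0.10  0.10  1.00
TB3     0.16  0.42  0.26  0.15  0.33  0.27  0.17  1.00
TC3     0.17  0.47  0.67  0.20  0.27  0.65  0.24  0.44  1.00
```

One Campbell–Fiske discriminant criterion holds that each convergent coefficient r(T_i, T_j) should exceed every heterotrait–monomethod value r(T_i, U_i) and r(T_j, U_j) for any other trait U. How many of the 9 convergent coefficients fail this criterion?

Each convergent coefficient versus the relevant comparison correlations:
TA (methods 1·2): 0.42 vs {0.18, 0.15, 0.14, 0.17} → pass.
TA (methods 1·3): 0.56 vs {0.18, 0.17, 0.14, 0.24} → pass.
TA (methods 2·3): 0.57 vs {0.15, 0.17, 0.17, 0.24} → pass.
TB (methods 1·2): 0.34 vs {0.18, 0.15, 0.40, 0.36} → fail.
TB (methods 1·3): 0.42 vs {0.18, 0.17, 0.40, 0.44} → fail.
TB (methods 2·3): 0.33 vs {0.15, 0.17, 0.36, 0.44} → fail.
TC (methods 1·2): 0.52 vs {0.14, 0.17, 0.40, 0.36} → pass.
TC (methods 1·3): 0.67 vs {0.14, 0.24, 0.40, 0.44} → pass.
TC (methods 2·3): 0.65 vs {0.17, 0.24, 0.36, 0.44} → pass.
3 of 9 fail.

3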